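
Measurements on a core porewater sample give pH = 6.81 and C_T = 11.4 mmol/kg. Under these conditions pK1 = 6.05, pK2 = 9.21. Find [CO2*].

α₀ = 1 / (1 + K1/[H⁺] + K1K2/[H⁺]²) = 1 / (1 + 10^+0.76 + 10^-1.64)
   = 1 / (1 + 5.7544 + 0.022909) = 1/6.7773 = 0.1476
[CO2*] = α₀ × DIC = 0.1476 × 11.4 = 1.68 mmol/kg

[CO2*] = 1.68 mmol/kg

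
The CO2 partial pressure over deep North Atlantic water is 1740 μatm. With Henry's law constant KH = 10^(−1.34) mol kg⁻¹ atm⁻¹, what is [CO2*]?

KH = 10^(−1.34) = 4.571×10^-2 mol kg⁻¹ atm⁻¹
[CO2*] = KH · pCO2 = 4.571×10^-2 × 1740×10^-6 atm = 7.95×10^-5 mol/kg

[CO2*] = 79.5 μmol/kg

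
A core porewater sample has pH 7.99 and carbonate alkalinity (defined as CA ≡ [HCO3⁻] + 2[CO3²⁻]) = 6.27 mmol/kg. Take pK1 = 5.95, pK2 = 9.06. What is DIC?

DIC = 5.86 mmol/kg

CA = [HCO3⁻] + 2[CO3²⁻] = (α₁ + 2α₂)·DIC
At pH 7.99: [H⁺]/K1 = 10^-2.04 = 0.0091201, K2/[H⁺] = 10^-1.07 = 0.085114
α₁ = 1/(1 + 0.0091201 + 0.085114) = 1/1.0942 = 0.9139; α₂ = α₁·K2/[H⁺] = 0.07778
α₁ + 2α₂ = 1.0694
DIC = CA / (α₁ + 2α₂) = 6.27 / 1.0694 = 5.86 mmol/kg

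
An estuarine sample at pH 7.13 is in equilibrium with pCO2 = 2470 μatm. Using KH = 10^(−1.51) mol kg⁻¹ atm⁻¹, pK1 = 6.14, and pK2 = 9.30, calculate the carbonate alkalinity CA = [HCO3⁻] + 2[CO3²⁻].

CA = 0.756 mmol/kg

[CO2*] = KH · pCO2 = 10^(−1.51) × 2470×10^-6 = 7.633×10^-5 mol/kg
α₀ = 1/(1 + K1/[H⁺] + K1K2/[H⁺]²) = 1/(1 + 10^+0.99 + 10^-1.18) = 0.09226
DIC = [CO2*]/α₀ = 7.633×10^-5 / 0.09226 = 0.8273 mmol/kg
CA = (α₁ + 2α₂)·DIC = (0.9016 + 2×0.006096) × 0.8273 = 0.756 mmol/kg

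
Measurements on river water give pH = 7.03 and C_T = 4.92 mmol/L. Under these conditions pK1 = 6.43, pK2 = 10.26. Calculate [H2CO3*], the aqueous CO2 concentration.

[CO2*] = 0.987 mmol/L

α₀ = 1 / (1 + K1/[H⁺] + K1K2/[H⁺]²) = 1 / (1 + 10^+0.60 + 10^-2.63)
   = 1 / (1 + 3.9811 + 0.0023442) = 1/4.9834 = 0.2007
[CO2*] = α₀ × DIC = 0.2007 × 4.92 = 0.987 mmol/L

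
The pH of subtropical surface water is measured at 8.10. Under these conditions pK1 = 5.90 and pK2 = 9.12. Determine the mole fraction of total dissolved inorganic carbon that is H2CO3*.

α₀ = 0.00573

α₀ = 1 / (1 + K1/[H⁺] + K1K2/[H⁺]²) = 1 / (1 + 10^+2.20 + 10^+1.18)
   = 1 / (1 + 158.49 + 15.136) = 1/174.62 = 0.005727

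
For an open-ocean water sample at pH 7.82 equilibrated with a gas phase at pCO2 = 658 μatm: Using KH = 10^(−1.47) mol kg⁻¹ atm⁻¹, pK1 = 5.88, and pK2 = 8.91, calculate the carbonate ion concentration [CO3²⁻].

[CO3²⁻] = 0.158 mmol/kg

[CO2*] = KH · pCO2 = 10^(−1.47) × 658×10^-6 = 2.230×10^-5 mol/kg
α₀ = 1/(1 + K1/[H⁺] + K1K2/[H⁺]²) = 1/(1 + 10^+1.94 + 10^+0.85) = 0.01051
DIC = [CO2*]/α₀ = 2.230×10^-5 / 0.01051 = 2.122 mmol/kg
[CO3²⁻] = α₂·DIC; α₂ = 0.07438, so [CO3²⁻] = 0.07438 × 2.122 = 0.158 mmol/kg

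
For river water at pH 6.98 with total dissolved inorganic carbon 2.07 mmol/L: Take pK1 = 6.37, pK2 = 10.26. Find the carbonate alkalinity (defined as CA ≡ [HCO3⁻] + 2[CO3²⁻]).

CA = [HCO3⁻] + 2[CO3²⁻] = (α₁ + 2α₂)·DIC
At pH 6.98: [H⁺]/K1 = 10^-0.61 = 0.24547, K2/[H⁺] = 10^-3.28 = 0.00052481
α₁ = 1/(1 + 0.24547 + 0.00052481) = 1/1.2460 = 0.8026; α₂ = α₁·K2/[H⁺] = 0.0004212
α₁ + 2α₂ = 0.8034
CA = 0.8034 × 2.07 = 1.66 mmol/L

CA = 1.66 mmol/L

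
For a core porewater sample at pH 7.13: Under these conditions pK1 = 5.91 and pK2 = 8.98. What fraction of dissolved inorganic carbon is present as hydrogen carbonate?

α₁ = 0.931

α₁ = 1 / (1 + [H⁺]/K1 + K2/[H⁺]) = 1 / (1 + 10^-1.22 + 10^-1.85)
   = 1 / (1 + 0.060256 + 0.014125) = 1/1.0744 = 0.9308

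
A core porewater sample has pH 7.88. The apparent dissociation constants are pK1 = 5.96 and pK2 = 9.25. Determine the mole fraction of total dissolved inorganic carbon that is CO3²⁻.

α₂ = 1 / (1 + [H⁺]/K2 + [H⁺]²/(K1K2)) = 1 / (1 + 10^+1.37 + 10^-0.55)
   = 1 / (1 + 23.442 + 0.28184) = 1/24.724 = 0.04045

α₂ = 0.0404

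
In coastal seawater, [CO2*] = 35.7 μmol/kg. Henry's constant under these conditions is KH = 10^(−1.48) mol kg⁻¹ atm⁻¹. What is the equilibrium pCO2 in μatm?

KH = 10^(−1.48) = 3.311×10^-2 mol kg⁻¹ atm⁻¹
pCO2 = [CO2*]/KH = 35.7×10^-6 / 3.311×10^-2 = 1.08×10^-3 atm = 1080 μatm

pCO2 = 1080 μatm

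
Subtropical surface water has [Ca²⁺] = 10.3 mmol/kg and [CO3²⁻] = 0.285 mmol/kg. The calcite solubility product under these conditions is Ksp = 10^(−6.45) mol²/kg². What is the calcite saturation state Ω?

Ksp = 10^(−6.45) = 3.548×10^-7
Ω = [Ca²⁺][CO3²⁻]/Ksp = (10.3×10^-3)(0.285×10^-3) / 3.548×10^-7 = 8.27

Ω = 8.27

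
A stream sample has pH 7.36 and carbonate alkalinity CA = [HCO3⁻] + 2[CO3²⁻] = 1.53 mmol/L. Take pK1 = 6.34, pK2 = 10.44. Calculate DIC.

CA = [HCO3⁻] + 2[CO3²⁻] = (α₁ + 2α₂)·DIC
At pH 7.36: [H⁺]/K1 = 10^-1.02 = 0.095499, K2/[H⁺] = 10^-3.08 = 0.00083176
α₁ = 1/(1 + 0.095499 + 0.00083176) = 1/1.0963 = 0.9121; α₂ = α₁·K2/[H⁺] = 0.0007587
α₁ + 2α₂ = 0.9137
DIC = CA / (α₁ + 2α₂) = 1.53 / 0.9137 = 1.67 mmol/L

DIC = 1.67 mmol/L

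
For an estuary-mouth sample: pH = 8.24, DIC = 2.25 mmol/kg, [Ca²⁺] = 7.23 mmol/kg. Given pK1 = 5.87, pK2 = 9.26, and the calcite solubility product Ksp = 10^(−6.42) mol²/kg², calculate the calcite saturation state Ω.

α₂ = 1 / (1 + [H⁺]/K2 + [H⁺]²/(K1K2)) = 1 / (1 + 10^+1.02 + 10^-1.35)
   = 1 / (1 + 10.471 + 0.044668) = 1/11.516 = 0.08684
[CO3²⁻] = α₂ × DIC = 0.08684 × 2.25 = 0.1954 mmol/kg
Ksp = 10^(−6.42) = 3.802×10^-7
Ω = [Ca²⁺][CO3²⁻]/Ksp = (7.23×10^-3)(1.954×10^-4) / 3.802×10^-7 = 3.72

Ω = 3.72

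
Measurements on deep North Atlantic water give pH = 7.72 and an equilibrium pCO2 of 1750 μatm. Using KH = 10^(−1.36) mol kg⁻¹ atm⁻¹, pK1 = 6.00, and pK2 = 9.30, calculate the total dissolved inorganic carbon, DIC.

DIC = 4.19 mmol/kg

[CO2*] = KH · pCO2 = 10^(−1.36) × 1750×10^-6 = 7.639×10^-5 mol/kg
α₀ = 1/(1 + K1/[H⁺] + K1K2/[H⁺]²) = 1/(1 + 10^+1.72 + 10^+0.14) = 0.01823
DIC = [CO2*]/α₀ = 7.639×10^-5 / 0.01823 = 4.19 mmol/kg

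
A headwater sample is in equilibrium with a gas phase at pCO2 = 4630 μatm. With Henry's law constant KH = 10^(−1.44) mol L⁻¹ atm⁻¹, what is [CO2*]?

KH = 10^(−1.44) = 3.631×10^-2 mol L⁻¹ atm⁻¹
[CO2*] = KH · pCO2 = 3.631×10^-2 × 4630×10^-6 atm = 1.68×10^-4 mol/L

[CO2*] = 168 μmol/L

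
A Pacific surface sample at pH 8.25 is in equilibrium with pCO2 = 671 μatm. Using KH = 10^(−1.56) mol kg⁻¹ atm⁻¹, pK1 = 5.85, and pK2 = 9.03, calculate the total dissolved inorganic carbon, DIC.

[CO2*] = KH · pCO2 = 10^(−1.56) × 671×10^-6 = 1.848×10^-5 mol/kg
α₀ = 1/(1 + K1/[H⁺] + K1K2/[H⁺]²) = 1/(1 + 10^+2.40 + 10^+1.62) = 0.003403
DIC = [CO2*]/α₀ = 1.848×10^-5 / 0.003403 = 5.43 mmol/kg

DIC = 5.43 mmol/kg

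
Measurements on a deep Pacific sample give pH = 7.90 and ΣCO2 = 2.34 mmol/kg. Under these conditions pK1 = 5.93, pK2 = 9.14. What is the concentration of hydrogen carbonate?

[HCO3⁻] = 2.19 mmol/kg

α₁ = 1 / (1 + [H⁺]/K1 + K2/[H⁺]) = 1 / (1 + 10^-1.97 + 10^-1.24)
   = 1 / (1 + 0.010715 + 0.057544) = 1/1.0683 = 0.9361
[HCO3⁻] = α₁ × DIC = 0.9361 × 2.34 = 2.19 mmol/kg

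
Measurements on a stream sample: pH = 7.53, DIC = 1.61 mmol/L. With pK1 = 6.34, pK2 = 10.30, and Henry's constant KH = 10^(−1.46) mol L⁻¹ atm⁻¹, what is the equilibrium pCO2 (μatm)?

α₀ = 1 / (1 + K1/[H⁺] + K1K2/[H⁺]²) = 1 / (1 + 10^+1.19 + 10^-1.58)
   = 1 / (1 + 15.488 + 0.026303) = 1/16.514 = 0.06055
[CO2*] = α₀ × DIC = 0.06055 × 1.61 = 0.09749 mmol/L
pCO2 = [CO2*]/KH = 9.749×10^-5 / 3.467×10^-2 = 2810 μatm

pCO2 = 2810 μatm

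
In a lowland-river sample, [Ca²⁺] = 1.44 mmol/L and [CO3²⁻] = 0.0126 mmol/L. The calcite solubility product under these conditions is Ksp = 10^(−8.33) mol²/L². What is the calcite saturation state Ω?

Ksp = 10^(−8.33) = 4.677×10^-9
Ω = [Ca²⁺][CO3²⁻]/Ksp = (1.44×10^-3)(0.0126×10^-3) / 4.677×10^-9 = 3.88

Ω = 3.88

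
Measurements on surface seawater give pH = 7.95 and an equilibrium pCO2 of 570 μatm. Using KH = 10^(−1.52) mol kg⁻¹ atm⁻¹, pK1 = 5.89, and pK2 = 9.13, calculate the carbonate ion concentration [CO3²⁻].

[CO2*] = KH · pCO2 = 10^(−1.52) × 570×10^-6 = 1.721×10^-5 mol/kg
α₀ = 1/(1 + K1/[H⁺] + K1K2/[H⁺]²) = 1/(1 + 10^+2.06 + 10^+0.88) = 0.008104
DIC = [CO2*]/α₀ = 1.721×10^-5 / 0.008104 = 2.124 mmol/kg
[CO3²⁻] = α₂·DIC; α₂ = 0.06147, so [CO3²⁻] = 0.06147 × 2.124 = 0.131 mmol/kg

[CO3²⁻] = 0.131 mmol/kg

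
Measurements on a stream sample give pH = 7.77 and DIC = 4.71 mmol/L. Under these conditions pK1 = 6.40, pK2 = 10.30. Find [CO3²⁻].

α₂ = 1 / (1 + [H⁺]/K2 + [H⁺]²/(K1K2)) = 1 / (1 + 10^+2.53 + 10^+1.16)
   = 1 / (1 + 338.84 + 14.454) = 1/354.30 = 0.002822
[CO3²⁻] = α₂ × DIC = 0.002822 × 4.71 = 0.0133 mmol/L = 13.3 μmol/L

[CO3²⁻] = 13.3 μmol/L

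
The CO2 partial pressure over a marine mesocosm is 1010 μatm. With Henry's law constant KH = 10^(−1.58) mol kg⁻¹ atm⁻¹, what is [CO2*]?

[CO2*] = 26.6 μmol/kg

KH = 10^(−1.58) = 2.630×10^-2 mol kg⁻¹ atm⁻¹
[CO2*] = KH · pCO2 = 2.630×10^-2 × 1010×10^-6 atm = 2.66×10^-5 mol/kg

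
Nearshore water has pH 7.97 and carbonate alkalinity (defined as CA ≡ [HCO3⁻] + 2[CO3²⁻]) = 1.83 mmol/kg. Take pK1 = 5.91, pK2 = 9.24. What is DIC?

CA = [HCO3⁻] + 2[CO3²⁻] = (α₁ + 2α₂)·DIC
At pH 7.97: [H⁺]/K1 = 10^-2.06 = 0.0087096, K2/[H⁺] = 10^-1.27 = 0.053703
α₁ = 1/(1 + 0.0087096 + 0.053703) = 1/1.0624 = 0.9413; α₂ = α₁·K2/[H⁺] = 0.05055
α₁ + 2α₂ = 1.0424
DIC = CA / (α₁ + 2α₂) = 1.83 / 1.0424 = 1.76 mmol/kg

DIC = 1.76 mmol/kg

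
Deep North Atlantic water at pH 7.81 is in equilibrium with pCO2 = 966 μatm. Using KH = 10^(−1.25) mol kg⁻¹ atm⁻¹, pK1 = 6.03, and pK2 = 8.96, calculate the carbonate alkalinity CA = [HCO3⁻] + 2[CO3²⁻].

[CO2*] = KH · pCO2 = 10^(−1.25) × 966×10^-6 = 5.432×10^-5 mol/kg
α₀ = 1/(1 + K1/[H⁺] + K1K2/[H⁺]²) = 1/(1 + 10^+1.78 + 10^+0.63) = 0.01526
DIC = [CO2*]/α₀ = 5.432×10^-5 / 0.01526 = 3.559 mmol/kg
CA = (α₁ + 2α₂)·DIC = (0.9196 + 2×0.06511) × 3.559 = 3.74 mmol/kg

CA = 3.74 mmol/kg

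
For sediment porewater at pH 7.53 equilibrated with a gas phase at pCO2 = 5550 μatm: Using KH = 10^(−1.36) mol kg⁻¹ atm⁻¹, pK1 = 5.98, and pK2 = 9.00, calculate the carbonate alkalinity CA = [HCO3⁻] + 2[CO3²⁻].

[CO2*] = KH · pCO2 = 10^(−1.36) × 5550×10^-6 = 2.423×10^-4 mol/kg
α₀ = 1/(1 + K1/[H⁺] + K1K2/[H⁺]²) = 1/(1 + 10^+1.55 + 10^+0.08) = 0.02654
DIC = [CO2*]/α₀ = 2.423×10^-4 / 0.02654 = 9.129 mmol/kg
CA = (α₁ + 2α₂)·DIC = (0.9416 + 2×0.03190) × 9.129 = 9.18 mmol/kg

CA = 9.18 mmol/kg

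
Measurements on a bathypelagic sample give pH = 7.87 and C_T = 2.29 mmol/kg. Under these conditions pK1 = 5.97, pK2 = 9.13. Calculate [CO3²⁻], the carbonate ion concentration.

[CO3²⁻] = 0.118 mmol/kg

α₂ = 1 / (1 + [H⁺]/K2 + [H⁺]²/(K1K2)) = 1 / (1 + 10^+1.26 + 10^-0.64)
   = 1 / (1 + 18.197 + 0.22909) = 1/19.426 = 0.05148
[CO3²⁻] = α₂ × DIC = 0.05148 × 2.29 = 0.118 mmol/kg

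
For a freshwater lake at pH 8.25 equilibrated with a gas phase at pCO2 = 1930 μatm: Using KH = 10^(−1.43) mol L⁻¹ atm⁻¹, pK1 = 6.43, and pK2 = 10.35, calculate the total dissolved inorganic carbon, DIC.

[CO2*] = KH · pCO2 = 10^(−1.43) × 1930×10^-6 = 7.171×10^-5 mol/L
α₀ = 1/(1 + K1/[H⁺] + K1K2/[H⁺]²) = 1/(1 + 10^+1.82 + 10^-0.28) = 0.01479
DIC = [CO2*]/α₀ = 7.171×10^-5 / 0.01479 = 4.85 mmol/L

DIC = 4.85 mmol/L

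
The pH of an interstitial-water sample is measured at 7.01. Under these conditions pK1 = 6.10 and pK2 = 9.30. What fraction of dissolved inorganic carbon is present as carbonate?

α₂ = 0.00455

α₂ = 1 / (1 + [H⁺]/K2 + [H⁺]²/(K1K2)) = 1 / (1 + 10^+2.29 + 10^+1.38)
   = 1 / (1 + 194.98 + 23.988) = 1/219.97 = 0.004546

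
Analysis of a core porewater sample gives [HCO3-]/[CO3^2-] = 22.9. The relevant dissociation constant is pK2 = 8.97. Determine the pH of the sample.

From K2 = [H⁺][CO3^2-]/[HCO3-]:  pH = pK2 − log₁₀([HCO3-]/[CO3^2-])
log₁₀(22.9) = +1.360
pH = 8.97 − (+1.360) = 7.61

pH = 7.61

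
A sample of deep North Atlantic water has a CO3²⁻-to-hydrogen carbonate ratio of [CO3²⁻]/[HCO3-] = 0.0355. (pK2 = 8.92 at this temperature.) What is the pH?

From K2 = [H⁺][CO3²⁻]/[HCO3-]:  pH = pK2 + log₁₀([CO3²⁻]/[HCO3-])
log₁₀(0.0355) = -1.450
pH = 8.92 + (-1.450) = 7.47

pH = 7.47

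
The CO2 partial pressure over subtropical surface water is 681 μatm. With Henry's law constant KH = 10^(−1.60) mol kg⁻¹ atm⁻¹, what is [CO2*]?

[CO2*] = 17.1 μmol/kg

KH = 10^(−1.60) = 2.512×10^-2 mol kg⁻¹ atm⁻¹
[CO2*] = KH · pCO2 = 2.512×10^-2 × 681×10^-6 atm = 1.71×10^-5 mol/kg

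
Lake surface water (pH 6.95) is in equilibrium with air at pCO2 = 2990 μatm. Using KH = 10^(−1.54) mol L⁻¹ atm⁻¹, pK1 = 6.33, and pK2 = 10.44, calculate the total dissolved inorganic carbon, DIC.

DIC = 0.446 mmol/L

[CO2*] = KH · pCO2 = 10^(−1.54) × 2990×10^-6 = 8.623×10^-5 mol/L
α₀ = 1/(1 + K1/[H⁺] + K1K2/[H⁺]²) = 1/(1 + 10^+0.62 + 10^-2.87) = 0.1934
DIC = [CO2*]/α₀ = 8.623×10^-5 / 0.1934 = 0.446 mmol/L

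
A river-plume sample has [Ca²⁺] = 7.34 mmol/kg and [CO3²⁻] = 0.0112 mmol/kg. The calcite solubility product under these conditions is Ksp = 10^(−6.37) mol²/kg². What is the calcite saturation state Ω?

Ω = 0.193

Ksp = 10^(−6.37) = 4.266×10^-7
Ω = [Ca²⁺][CO3²⁻]/Ksp = (7.34×10^-3)(0.0112×10^-3) / 4.266×10^-7 = 0.193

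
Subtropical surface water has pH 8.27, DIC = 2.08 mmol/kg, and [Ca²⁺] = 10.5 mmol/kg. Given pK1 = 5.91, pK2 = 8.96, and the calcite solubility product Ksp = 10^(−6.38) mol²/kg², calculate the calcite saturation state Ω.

α₂ = 1 / (1 + [H⁺]/K2 + [H⁺]²/(K1K2)) = 1 / (1 + 10^+0.69 + 10^-1.67)
   = 1 / (1 + 4.8978 + 0.021380) = 1/5.9192 = 0.1689
[CO3²⁻] = α₂ × DIC = 0.1689 × 2.08 = 0.3514 mmol/kg
Ksp = 10^(−6.38) = 4.169×10^-7
Ω = [Ca²⁺][CO3²⁻]/Ksp = (10.5×10^-3)(3.514×10^-4) / 4.169×10^-7 = 8.85

Ω = 8.85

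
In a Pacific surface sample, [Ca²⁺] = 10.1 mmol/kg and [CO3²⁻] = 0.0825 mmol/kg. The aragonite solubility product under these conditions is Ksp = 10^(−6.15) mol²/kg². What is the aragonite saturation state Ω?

Ksp = 10^(−6.15) = 7.079×10^-7
Ω = [Ca²⁺][CO3²⁻]/Ksp = (10.1×10^-3)(0.0825×10^-3) / 7.079×10^-7 = 1.18

Ω = 1.18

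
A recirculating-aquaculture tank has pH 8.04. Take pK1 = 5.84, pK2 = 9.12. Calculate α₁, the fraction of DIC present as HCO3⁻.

α₁ = 0.918

α₁ = 1 / (1 + [H⁺]/K1 + K2/[H⁺]) = 1 / (1 + 10^-2.20 + 10^-1.08)
   = 1 / (1 + 0.0063096 + 0.083176) = 1/1.0895 = 0.9179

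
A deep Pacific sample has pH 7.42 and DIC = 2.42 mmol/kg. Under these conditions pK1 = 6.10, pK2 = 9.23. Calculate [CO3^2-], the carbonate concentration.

[CO3²⁻] = 0.0352 mmol/kg

α₂ = 1 / (1 + [H⁺]/K2 + [H⁺]²/(K1K2)) = 1 / (1 + 10^+1.81 + 10^+0.49)
   = 1 / (1 + 64.565 + 3.0903) = 1/68.656 = 0.01457
[CO3²⁻] = α₂ × DIC = 0.01457 × 2.42 = 0.0352 mmol/kg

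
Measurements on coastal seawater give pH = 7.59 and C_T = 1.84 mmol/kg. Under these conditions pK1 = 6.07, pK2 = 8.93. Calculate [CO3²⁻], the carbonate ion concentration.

α₂ = 1 / (1 + [H⁺]/K2 + [H⁺]²/(K1K2)) = 1 / (1 + 10^+1.34 + 10^-0.18)
   = 1 / (1 + 21.878 + 0.66069) = 1/23.538 = 0.04248
[CO3²⁻] = α₂ × DIC = 0.04248 × 1.84 = 0.0782 mmol/kg

[CO3²⁻] = 0.0782 mmol/kg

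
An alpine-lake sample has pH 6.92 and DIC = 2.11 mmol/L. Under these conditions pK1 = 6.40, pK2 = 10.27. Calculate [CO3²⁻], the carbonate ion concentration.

α₂ = 1 / (1 + [H⁺]/K2 + [H⁺]²/(K1K2)) = 1 / (1 + 10^+3.35 + 10^+2.83)
   = 1 / (1 + 2238.7 + 676.08) = 1/2915.8 = 0.0003430
[CO3²⁻] = α₂ × DIC = 0.0003430 × 2.11 = 0.000724 mmol/L = 0.724 μmol/L

[CO3²⁻] = 0.724 μmol/L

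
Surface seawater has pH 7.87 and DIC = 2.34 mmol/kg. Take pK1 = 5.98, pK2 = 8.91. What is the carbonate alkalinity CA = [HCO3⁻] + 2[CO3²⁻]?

CA = [HCO3⁻] + 2[CO3²⁻] = (α₁ + 2α₂)·DIC
At pH 7.87: [H⁺]/K1 = 10^-1.89 = 0.012882, K2/[H⁺] = 10^-1.04 = 0.091201
α₁ = 1/(1 + 0.012882 + 0.091201) = 1/1.1041 = 0.9057; α₂ = α₁·K2/[H⁺] = 0.08260
α₁ + 2α₂ = 1.0709
CA = 1.0709 × 2.34 = 2.51 mmol/kg

CA = 2.51 mmol/kg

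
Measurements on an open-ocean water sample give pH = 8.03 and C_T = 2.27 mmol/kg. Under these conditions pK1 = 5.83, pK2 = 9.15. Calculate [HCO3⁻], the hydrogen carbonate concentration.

α₁ = 1 / (1 + [H⁺]/K1 + K2/[H⁺]) = 1 / (1 + 10^-2.20 + 10^-1.12)
   = 1 / (1 + 0.0063096 + 0.075858) = 1/1.0822 = 0.9241
[HCO3⁻] = α₁ × DIC = 0.9241 × 2.27 = 2.10 mmol/kg

[HCO3⁻] = 2.10 mmol/kg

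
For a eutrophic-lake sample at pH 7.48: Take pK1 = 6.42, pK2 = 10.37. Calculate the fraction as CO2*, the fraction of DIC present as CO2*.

α₀ = 0.0800

α₀ = 1 / (1 + K1/[H⁺] + K1K2/[H⁺]²) = 1 / (1 + 10^+1.06 + 10^-1.83)
   = 1 / (1 + 11.482 + 0.014791) = 1/12.496 = 0.08002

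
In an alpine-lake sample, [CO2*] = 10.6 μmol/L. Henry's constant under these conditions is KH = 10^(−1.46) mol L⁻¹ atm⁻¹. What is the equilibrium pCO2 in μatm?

pCO2 = 306 μatm

KH = 10^(−1.46) = 3.467×10^-2 mol L⁻¹ atm⁻¹
pCO2 = [CO2*]/KH = 10.6×10^-6 / 3.467×10^-2 = 3.06×10^-4 atm = 306 μatm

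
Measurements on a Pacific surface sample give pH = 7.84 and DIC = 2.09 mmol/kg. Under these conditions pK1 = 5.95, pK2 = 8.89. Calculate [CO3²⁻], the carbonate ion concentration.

[CO3²⁻] = 0.169 mmol/kg

α₂ = 1 / (1 + [H⁺]/K2 + [H⁺]²/(K1K2)) = 1 / (1 + 10^+1.05 + 10^-0.84)
   = 1 / (1 + 11.220 + 0.14454) = 1/12.365 = 0.08088
[CO3²⁻] = α₂ × DIC = 0.08088 × 2.09 = 0.169 mmol/kg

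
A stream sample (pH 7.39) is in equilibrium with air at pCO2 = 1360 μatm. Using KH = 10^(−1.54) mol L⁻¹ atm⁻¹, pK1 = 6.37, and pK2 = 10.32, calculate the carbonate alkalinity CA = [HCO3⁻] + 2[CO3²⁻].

CA = 0.412 mmol/L

[CO2*] = KH · pCO2 = 10^(−1.54) × 1360×10^-6 = 3.922×10^-5 mol/L
α₀ = 1/(1 + K1/[H⁺] + K1K2/[H⁺]²) = 1/(1 + 10^+1.02 + 10^-1.91) = 0.08708
DIC = [CO2*]/α₀ = 3.922×10^-5 / 0.08708 = 0.4504 mmol/L
CA = (α₁ + 2α₂)·DIC = (0.9118 + 2×0.001071) × 0.4504 = 0.412 mmol/L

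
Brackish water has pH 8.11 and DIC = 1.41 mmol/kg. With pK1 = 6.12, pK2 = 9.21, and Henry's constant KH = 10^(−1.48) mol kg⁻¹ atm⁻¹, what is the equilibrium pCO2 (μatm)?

α₀ = 1 / (1 + K1/[H⁺] + K1K2/[H⁺]²) = 1 / (1 + 10^+1.99 + 10^+0.89)
   = 1 / (1 + 97.724 + 7.7625) = 1/106.49 = 0.009391
[CO2*] = α₀ × DIC = 0.009391 × 1.41 = 0.01324 mmol/kg = 13.24 μmol/kg
pCO2 = [CO2*]/KH = 1.324×10^-5 / 3.311×10^-2 = 400 μatm

pCO2 = 400 μatm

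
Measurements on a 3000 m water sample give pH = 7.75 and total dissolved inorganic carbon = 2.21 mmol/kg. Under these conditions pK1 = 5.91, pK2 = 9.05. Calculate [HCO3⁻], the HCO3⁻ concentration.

α₁ = 1 / (1 + [H⁺]/K1 + K2/[H⁺]) = 1 / (1 + 10^-1.84 + 10^-1.30)
   = 1 / (1 + 0.014454 + 0.050119) = 1/1.0646 = 0.9393
[HCO3⁻] = α₁ × DIC = 0.9393 × 2.21 = 2.08 mmol/kg

[HCO3⁻] = 2.08 mmol/kg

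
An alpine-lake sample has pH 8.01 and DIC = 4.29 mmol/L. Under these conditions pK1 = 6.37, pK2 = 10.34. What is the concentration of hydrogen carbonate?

α₁ = 1 / (1 + [H⁺]/K1 + K2/[H⁺]) = 1 / (1 + 10^-1.64 + 10^-2.33)
   = 1 / (1 + 0.022909 + 0.0046774) = 1/1.0276 = 0.9732
[HCO3⁻] = α₁ × DIC = 0.9732 × 4.29 = 4.17 mmol/L

[HCO3⁻] = 4.17 mmol/L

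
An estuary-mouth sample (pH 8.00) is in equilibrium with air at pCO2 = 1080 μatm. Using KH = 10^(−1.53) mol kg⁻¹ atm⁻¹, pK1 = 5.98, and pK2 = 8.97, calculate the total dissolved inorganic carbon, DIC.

DIC = 3.73 mmol/kg

[CO2*] = KH · pCO2 = 10^(−1.53) × 1080×10^-6 = 3.187×10^-5 mol/kg
α₀ = 1/(1 + K1/[H⁺] + K1K2/[H⁺]²) = 1/(1 + 10^+2.02 + 10^+1.05) = 0.008552
DIC = [CO2*]/α₀ = 3.187×10^-5 / 0.008552 = 3.73 mmol/kg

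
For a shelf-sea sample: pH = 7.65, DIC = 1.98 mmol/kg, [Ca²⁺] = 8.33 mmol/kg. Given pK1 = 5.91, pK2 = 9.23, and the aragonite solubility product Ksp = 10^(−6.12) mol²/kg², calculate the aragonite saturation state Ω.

α₂ = 1 / (1 + [H⁺]/K2 + [H⁺]²/(K1K2)) = 1 / (1 + 10^+1.58 + 10^-0.16)
   = 1 / (1 + 38.019 + 0.69183) = 1/39.711 = 0.02518
[CO3²⁻] = α₂ × DIC = 0.02518 × 1.98 = 0.04986 mmol/kg
Ksp = 10^(−6.12) = 7.586×10^-7
Ω = [Ca²⁺][CO3²⁻]/Ksp = (8.33×10^-3)(4.986×10^-5) / 7.586×10^-7 = 0.548

Ω = 0.548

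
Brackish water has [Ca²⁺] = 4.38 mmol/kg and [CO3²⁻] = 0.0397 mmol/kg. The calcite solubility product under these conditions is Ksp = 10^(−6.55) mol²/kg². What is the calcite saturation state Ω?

Ω = 0.617

Ksp = 10^(−6.55) = 2.818×10^-7
Ω = [Ca²⁺][CO3²⁻]/Ksp = (4.38×10^-3)(0.0397×10^-3) / 2.818×10^-7 = 0.617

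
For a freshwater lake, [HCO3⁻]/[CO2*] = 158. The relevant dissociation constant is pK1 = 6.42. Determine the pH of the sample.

pH = 8.62

From K1 = [H⁺][HCO3⁻]/[CO2*]:  pH = pK1 + log₁₀([HCO3⁻]/[CO2*])
log₁₀(158) = +2.199
pH = 6.42 + (+2.199) = 8.62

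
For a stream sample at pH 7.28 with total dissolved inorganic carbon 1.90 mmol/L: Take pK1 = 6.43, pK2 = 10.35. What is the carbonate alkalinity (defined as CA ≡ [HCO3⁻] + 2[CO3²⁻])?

CA = 1.67 mmol/L

CA = [HCO3⁻] + 2[CO3²⁻] = (α₁ + 2α₂)·DIC
At pH 7.28: [H⁺]/K1 = 10^-0.85 = 0.14125, K2/[H⁺] = 10^-3.07 = 0.00085114
α₁ = 1/(1 + 0.14125 + 0.00085114) = 1/1.1421 = 0.8756; α₂ = α₁·K2/[H⁺] = 0.0007452
α₁ + 2α₂ = 0.8771
CA = 0.8771 × 1.90 = 1.67 mmol/L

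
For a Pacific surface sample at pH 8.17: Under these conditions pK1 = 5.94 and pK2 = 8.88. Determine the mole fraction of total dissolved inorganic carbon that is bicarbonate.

α₁ = 1 / (1 + [H⁺]/K1 + K2/[H⁺]) = 1 / (1 + 10^-2.23 + 10^-0.71)
   = 1 / (1 + 0.0058884 + 0.19498) = 1/1.2009 = 0.8327

α₁ = 0.833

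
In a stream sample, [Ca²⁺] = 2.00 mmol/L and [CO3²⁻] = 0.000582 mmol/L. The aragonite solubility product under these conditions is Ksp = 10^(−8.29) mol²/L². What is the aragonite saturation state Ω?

Ksp = 10^(−8.29) = 5.129×10^-9
Ω = [Ca²⁺][CO3²⁻]/Ksp = (2.00×10^-3)(0.000582×10^-3) / 5.129×10^-9 = 0.227

Ω = 0.227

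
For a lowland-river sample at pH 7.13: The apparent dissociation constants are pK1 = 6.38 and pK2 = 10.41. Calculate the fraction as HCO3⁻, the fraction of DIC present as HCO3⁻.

α₁ = 1 / (1 + [H⁺]/K1 + K2/[H⁺]) = 1 / (1 + 10^-0.75 + 10^-3.28)
   = 1 / (1 + 0.17783 + 0.00052481) = 1/1.1784 = 0.8486

α₁ = 0.849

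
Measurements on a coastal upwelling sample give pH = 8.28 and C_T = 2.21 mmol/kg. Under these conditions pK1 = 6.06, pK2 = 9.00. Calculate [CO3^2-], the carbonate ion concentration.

α₂ = 1 / (1 + [H⁺]/K2 + [H⁺]²/(K1K2)) = 1 / (1 + 10^+0.72 + 10^-1.50)
   = 1 / (1 + 5.2481 + 0.031623) = 1/6.2797 = 0.1592
[CO3²⁻] = α₂ × DIC = 0.1592 × 2.21 = 0.352 mmol/kg

[CO3²⁻] = 0.352 mmol/kg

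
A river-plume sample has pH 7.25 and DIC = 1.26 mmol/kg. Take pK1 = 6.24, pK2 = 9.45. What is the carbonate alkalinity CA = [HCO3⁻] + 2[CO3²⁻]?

CA = [HCO3⁻] + 2[CO3²⁻] = (α₁ + 2α₂)·DIC
At pH 7.25: [H⁺]/K1 = 10^-1.01 = 0.097724, K2/[H⁺] = 10^-2.20 = 0.0063096
α₁ = 1/(1 + 0.097724 + 0.0063096) = 1/1.1040 = 0.9058; α₂ = α₁·K2/[H⁺] = 0.005715
α₁ + 2α₂ = 0.9172
CA = 0.9172 × 1.26 = 1.16 mmol/kg

CA = 1.16 mmol/kg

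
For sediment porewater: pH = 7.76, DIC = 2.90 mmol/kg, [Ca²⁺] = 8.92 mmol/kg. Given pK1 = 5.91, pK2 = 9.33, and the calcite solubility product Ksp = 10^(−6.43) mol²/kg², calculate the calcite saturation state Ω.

Ω = 1.80

α₂ = 1 / (1 + [H⁺]/K2 + [H⁺]²/(K1K2)) = 1 / (1 + 10^+1.57 + 10^-0.28)
   = 1 / (1 + 37.154 + 0.52481) = 1/38.678 = 0.02585
[CO3²⁻] = α₂ × DIC = 0.02585 × 2.90 = 0.07498 mmol/kg
Ksp = 10^(−6.43) = 3.715×10^-7
Ω = [Ca²⁺][CO3²⁻]/Ksp = (8.92×10^-3)(7.498×10^-5) / 3.715×10^-7 = 1.80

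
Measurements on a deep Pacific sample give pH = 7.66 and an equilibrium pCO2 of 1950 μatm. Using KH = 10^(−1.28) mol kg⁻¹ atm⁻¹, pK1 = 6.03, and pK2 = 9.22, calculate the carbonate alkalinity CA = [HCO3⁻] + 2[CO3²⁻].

[CO2*] = KH · pCO2 = 10^(−1.28) × 1950×10^-6 = 1.023×10^-4 mol/kg
α₀ = 1/(1 + K1/[H⁺] + K1K2/[H⁺]²) = 1/(1 + 10^+1.63 + 10^+0.07) = 0.02231
DIC = [CO2*]/α₀ = 1.023×10^-4 / 0.02231 = 4.588 mmol/kg
CA = (α₁ + 2α₂)·DIC = (0.9515 + 2×0.02621) × 4.588 = 4.61 mmol/kg

CA = 4.61 mmol/kg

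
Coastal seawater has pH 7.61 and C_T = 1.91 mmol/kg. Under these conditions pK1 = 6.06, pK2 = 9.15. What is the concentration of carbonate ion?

α₂ = 1 / (1 + [H⁺]/K2 + [H⁺]²/(K1K2)) = 1 / (1 + 10^+1.54 + 10^-0.01)
   = 1 / (1 + 34.674 + 0.97724) = 1/36.651 = 0.02728
[CO3²⁻] = α₂ × DIC = 0.02728 × 1.91 = 0.0521 mmol/kg

[CO3²⁻] = 0.0521 mmol/kg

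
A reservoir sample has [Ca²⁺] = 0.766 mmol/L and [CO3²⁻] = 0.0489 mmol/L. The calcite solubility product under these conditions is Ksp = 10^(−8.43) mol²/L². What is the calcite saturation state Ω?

Ksp = 10^(−8.43) = 3.715×10^-9
Ω = [Ca²⁺][CO3²⁻]/Ksp = (0.766×10^-3)(0.0489×10^-3) / 3.715×10^-9 = 10.1

Ω = 10.1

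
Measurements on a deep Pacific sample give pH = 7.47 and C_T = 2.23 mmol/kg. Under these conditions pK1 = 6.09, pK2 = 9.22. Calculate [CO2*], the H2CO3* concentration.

α₀ = 1 / (1 + K1/[H⁺] + K1K2/[H⁺]²) = 1 / (1 + 10^+1.38 + 10^-0.37)
   = 1 / (1 + 23.988 + 0.42658) = 1/25.415 = 0.03935
[CO2*] = α₀ × DIC = 0.03935 × 2.23 = 0.0877 mmol/kg

[CO2*] = 0.0877 mmol/kg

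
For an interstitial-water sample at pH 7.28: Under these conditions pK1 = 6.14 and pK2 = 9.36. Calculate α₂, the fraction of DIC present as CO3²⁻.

α₂ = 0.00770

α₂ = 1 / (1 + [H⁺]/K2 + [H⁺]²/(K1K2)) = 1 / (1 + 10^+2.08 + 10^+0.94)
   = 1 / (1 + 120.23 + 8.7096) = 1/129.94 = 0.007696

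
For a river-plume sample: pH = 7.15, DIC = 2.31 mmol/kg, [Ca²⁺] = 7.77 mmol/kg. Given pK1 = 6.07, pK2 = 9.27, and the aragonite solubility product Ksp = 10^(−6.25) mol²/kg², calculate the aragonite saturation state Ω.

Ω = 0.222

α₂ = 1 / (1 + [H⁺]/K2 + [H⁺]²/(K1K2)) = 1 / (1 + 10^+2.12 + 10^+1.04)
   = 1 / (1 + 131.83 + 10.965) = 1/143.79 = 0.006955
[CO3²⁻] = α₂ × DIC = 0.006955 × 2.31 = 0.01607 mmol/kg = 16.07 μmol/kg
Ksp = 10^(−6.25) = 5.623×10^-7
Ω = [Ca²⁺][CO3²⁻]/Ksp = (7.77×10^-3)(1.607×10^-5) / 5.623×10^-7 = 0.222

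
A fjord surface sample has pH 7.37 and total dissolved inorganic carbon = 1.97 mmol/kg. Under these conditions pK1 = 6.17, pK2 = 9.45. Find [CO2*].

[CO2*] = 0.116 mmol/kg

α₀ = 1 / (1 + K1/[H⁺] + K1K2/[H⁺]²) = 1 / (1 + 10^+1.20 + 10^-0.88)
   = 1 / (1 + 15.849 + 0.13183) = 1/16.981 = 0.05889
[CO2*] = α₀ × DIC = 0.05889 × 1.97 = 0.116 mmol/kg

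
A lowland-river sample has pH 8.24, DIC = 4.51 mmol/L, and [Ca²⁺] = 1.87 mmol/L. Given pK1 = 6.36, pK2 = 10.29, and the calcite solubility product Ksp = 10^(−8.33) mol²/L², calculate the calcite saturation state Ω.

α₂ = 1 / (1 + [H⁺]/K2 + [H⁺]²/(K1K2)) = 1 / (1 + 10^+2.05 + 10^+0.17)
   = 1 / (1 + 112.20 + 1.4791) = 1/114.68 = 0.008720
[CO3²⁻] = α₂ × DIC = 0.008720 × 4.51 = 0.03933 mmol/L
Ksp = 10^(−8.33) = 4.677×10^-9
Ω = [Ca²⁺][CO3²⁻]/Ksp = (1.87×10^-3)(3.933×10^-5) / 4.677×10^-9 = 15.7

Ω = 15.7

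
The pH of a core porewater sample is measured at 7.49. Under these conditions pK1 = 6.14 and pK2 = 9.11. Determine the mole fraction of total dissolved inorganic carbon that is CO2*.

α₀ = 0.0418

α₀ = 1 / (1 + K1/[H⁺] + K1K2/[H⁺]²) = 1 / (1 + 10^+1.35 + 10^-0.27)
   = 1 / (1 + 22.387 + 0.53703) = 1/23.924 = 0.04180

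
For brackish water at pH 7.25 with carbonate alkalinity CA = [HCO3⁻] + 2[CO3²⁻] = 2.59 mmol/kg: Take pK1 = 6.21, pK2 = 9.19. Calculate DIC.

CA = [HCO3⁻] + 2[CO3²⁻] = (α₁ + 2α₂)·DIC
At pH 7.25: [H⁺]/K1 = 10^-1.04 = 0.091201, K2/[H⁺] = 10^-1.94 = 0.011482
α₁ = 1/(1 + 0.091201 + 0.011482) = 1/1.1027 = 0.9069; α₂ = α₁·K2/[H⁺] = 0.01041
α₁ + 2α₂ = 0.9277
DIC = CA / (α₁ + 2α₂) = 2.59 / 0.9277 = 2.79 mmol/kg

DIC = 2.79 mmol/kg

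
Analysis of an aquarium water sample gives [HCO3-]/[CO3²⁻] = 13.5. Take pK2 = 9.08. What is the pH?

From K2 = [H⁺][CO3²⁻]/[HCO3-]:  pH = pK2 − log₁₀([HCO3-]/[CO3²⁻])
log₁₀(13.5) = +1.130
pH = 9.08 − (+1.130) = 7.95

pH = 7.95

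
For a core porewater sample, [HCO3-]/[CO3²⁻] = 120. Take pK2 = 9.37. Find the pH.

From K2 = [H⁺][CO3²⁻]/[HCO3-]:  pH = pK2 − log₁₀([HCO3-]/[CO3²⁻])
log₁₀(120) = +2.079
pH = 9.37 − (+2.079) = 7.29

pH = 7.29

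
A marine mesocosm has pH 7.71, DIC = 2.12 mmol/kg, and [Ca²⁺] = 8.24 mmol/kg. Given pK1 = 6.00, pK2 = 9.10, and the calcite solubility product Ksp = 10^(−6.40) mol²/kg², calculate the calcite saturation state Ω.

Ω = 1.69

α₂ = 1 / (1 + [H⁺]/K2 + [H⁺]²/(K1K2)) = 1 / (1 + 10^+1.39 + 10^-0.32)
   = 1 / (1 + 24.547 + 0.47863) = 1/26.026 = 0.03842
[CO3²⁻] = α₂ × DIC = 0.03842 × 2.12 = 0.08146 mmol/kg
Ksp = 10^(−6.40) = 3.981×10^-7
Ω = [Ca²⁺][CO3²⁻]/Ksp = (8.24×10^-3)(8.146×10^-5) / 3.981×10^-7 = 1.69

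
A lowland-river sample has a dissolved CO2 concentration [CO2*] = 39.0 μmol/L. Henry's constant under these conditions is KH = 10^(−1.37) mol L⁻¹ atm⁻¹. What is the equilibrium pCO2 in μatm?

KH = 10^(−1.37) = 4.266×10^-2 mol L⁻¹ atm⁻¹
pCO2 = [CO2*]/KH = 39.0×10^-6 / 4.266×10^-2 = 9.14×10^-4 atm = 914 μatm

pCO2 = 914 μatm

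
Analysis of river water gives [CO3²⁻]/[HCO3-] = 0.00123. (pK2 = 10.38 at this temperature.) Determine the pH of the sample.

From K2 = [H⁺][CO3²⁻]/[HCO3-]:  pH = pK2 + log₁₀([CO3²⁻]/[HCO3-])
log₁₀(0.00123) = -2.910
pH = 10.38 + (-2.910) = 7.47

pH = 7.47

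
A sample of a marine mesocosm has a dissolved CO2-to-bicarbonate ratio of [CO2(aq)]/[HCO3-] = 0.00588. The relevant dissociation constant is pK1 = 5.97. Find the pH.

pH = 8.20

From K1 = [H⁺][HCO3-]/[CO2(aq)]:  pH = pK1 − log₁₀([CO2(aq)]/[HCO3-])
log₁₀(0.00588) = -2.231
pH = 5.97 − (-2.231) = 8.20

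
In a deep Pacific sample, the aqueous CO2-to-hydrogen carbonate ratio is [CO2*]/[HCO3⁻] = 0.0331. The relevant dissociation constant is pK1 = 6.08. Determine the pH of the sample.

pH = 7.56

From K1 = [H⁺][HCO3⁻]/[CO2*]:  pH = pK1 − log₁₀([CO2*]/[HCO3⁻])
log₁₀(0.0331) = -1.480
pH = 6.08 − (-1.480) = 7.56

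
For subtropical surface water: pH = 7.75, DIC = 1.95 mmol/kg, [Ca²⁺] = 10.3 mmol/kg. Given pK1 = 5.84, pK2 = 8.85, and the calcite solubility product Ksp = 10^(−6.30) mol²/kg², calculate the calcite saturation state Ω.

Ω = 2.92

α₂ = 1 / (1 + [H⁺]/K2 + [H⁺]²/(K1K2)) = 1 / (1 + 10^+1.10 + 10^-0.81)
   = 1 / (1 + 12.589 + 0.15488) = 1/13.744 = 0.07276
[CO3²⁻] = α₂ × DIC = 0.07276 × 1.95 = 0.1419 mmol/kg
Ksp = 10^(−6.30) = 5.012×10^-7
Ω = [Ca²⁺][CO3²⁻]/Ksp = (10.3×10^-3)(1.419×10^-4) / 5.012×10^-7 = 2.92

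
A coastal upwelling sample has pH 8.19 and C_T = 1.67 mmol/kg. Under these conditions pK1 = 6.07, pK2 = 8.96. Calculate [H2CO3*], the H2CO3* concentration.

[CO2*] = 10.8 μmol/kg

α₀ = 1 / (1 + K1/[H⁺] + K1K2/[H⁺]²) = 1 / (1 + 10^+2.12 + 10^+1.35)
   = 1 / (1 + 131.83 + 22.387) = 1/155.21 = 0.006443
[CO2*] = α₀ × DIC = 0.006443 × 1.67 = 0.0108 mmol/kg = 10.8 μmol/kg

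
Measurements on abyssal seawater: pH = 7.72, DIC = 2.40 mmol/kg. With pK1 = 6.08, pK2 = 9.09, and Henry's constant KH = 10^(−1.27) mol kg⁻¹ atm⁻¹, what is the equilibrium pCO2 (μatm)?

pCO2 = 961 μatm

α₀ = 1 / (1 + K1/[H⁺] + K1K2/[H⁺]²) = 1 / (1 + 10^+1.64 + 10^+0.27)
   = 1 / (1 + 43.652 + 1.8621) = 1/46.514 = 0.02150
[CO2*] = α₀ × DIC = 0.02150 × 2.40 = 0.05160 mmol/kg
pCO2 = [CO2*]/KH = 5.160×10^-5 / 5.370×10^-2 = 961 μatm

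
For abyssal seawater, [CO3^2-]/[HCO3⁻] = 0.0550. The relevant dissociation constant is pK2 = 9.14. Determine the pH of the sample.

pH = 7.88

From K2 = [H⁺][CO3^2-]/[HCO3⁻]:  pH = pK2 + log₁₀([CO3^2-]/[HCO3⁻])
log₁₀(0.0550) = -1.260
pH = 9.14 + (-1.260) = 7.88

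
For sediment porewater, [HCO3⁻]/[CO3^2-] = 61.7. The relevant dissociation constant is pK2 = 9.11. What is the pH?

pH = 7.32

From K2 = [H⁺][CO3^2-]/[HCO3⁻]:  pH = pK2 − log₁₀([HCO3⁻]/[CO3^2-])
log₁₀(61.7) = +1.790
pH = 9.11 − (+1.790) = 7.32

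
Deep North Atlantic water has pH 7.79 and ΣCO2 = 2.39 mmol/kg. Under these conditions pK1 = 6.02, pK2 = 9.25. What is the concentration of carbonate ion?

α₂ = 1 / (1 + [H⁺]/K2 + [H⁺]²/(K1K2)) = 1 / (1 + 10^+1.46 + 10^-0.31)
   = 1 / (1 + 28.840 + 0.48978) = 1/30.330 = 0.03297
[CO3²⁻] = α₂ × DIC = 0.03297 × 2.39 = 0.0788 mmol/kg

[CO3²⁻] = 0.0788 mmol/kg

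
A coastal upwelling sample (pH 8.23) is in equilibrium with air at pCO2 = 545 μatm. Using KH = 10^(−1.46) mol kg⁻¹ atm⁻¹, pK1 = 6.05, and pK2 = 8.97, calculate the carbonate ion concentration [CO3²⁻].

[CO3²⁻] = 0.520 mmol/kg

[CO2*] = KH · pCO2 = 10^(−1.46) × 545×10^-6 = 1.890×10^-5 mol/kg
α₀ = 1/(1 + K1/[H⁺] + K1K2/[H⁺]²) = 1/(1 + 10^+2.18 + 10^+1.44) = 0.005559
DIC = [CO2*]/α₀ = 1.890×10^-5 / 0.005559 = 3.400 mmol/kg
[CO3²⁻] = α₂·DIC; α₂ = 0.1531, so [CO3²⁻] = 0.1531 × 3.400 = 0.520 mmol/kg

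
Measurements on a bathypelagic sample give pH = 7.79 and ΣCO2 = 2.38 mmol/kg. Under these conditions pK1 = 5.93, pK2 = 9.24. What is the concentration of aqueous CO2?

α₀ = 1 / (1 + K1/[H⁺] + K1K2/[H⁺]²) = 1 / (1 + 10^+1.86 + 10^+0.41)
   = 1 / (1 + 72.444 + 2.5704) = 1/76.014 = 0.01316
[CO2*] = α₀ × DIC = 0.01316 × 2.38 = 0.0313 mmol/kg

[CO2*] = 0.0313 mmol/kg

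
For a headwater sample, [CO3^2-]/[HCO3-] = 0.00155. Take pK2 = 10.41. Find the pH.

From K2 = [H⁺][CO3^2-]/[HCO3-]:  pH = pK2 + log₁₀([CO3^2-]/[HCO3-])
log₁₀(0.00155) = -2.810
pH = 10.41 + (-2.810) = 7.60

pH = 7.60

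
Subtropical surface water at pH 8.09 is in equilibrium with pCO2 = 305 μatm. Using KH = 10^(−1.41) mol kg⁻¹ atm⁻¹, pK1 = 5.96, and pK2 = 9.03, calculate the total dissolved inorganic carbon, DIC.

[CO2*] = KH · pCO2 = 10^(−1.41) × 305×10^-6 = 1.187×10^-5 mol/kg
α₀ = 1/(1 + K1/[H⁺] + K1K2/[H⁺]²) = 1/(1 + 10^+2.13 + 10^+1.19) = 0.006606
DIC = [CO2*]/α₀ = 1.187×10^-5 / 0.006606 = 1.80 mmol/kg

DIC = 1.80 mmol/kg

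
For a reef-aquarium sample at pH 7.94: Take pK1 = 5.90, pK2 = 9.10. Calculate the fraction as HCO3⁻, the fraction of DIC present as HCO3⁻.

α₁ = 1 / (1 + [H⁺]/K1 + K2/[H⁺]) = 1 / (1 + 10^-2.04 + 10^-1.16)
   = 1 / (1 + 0.0091201 + 0.069183) = 1/1.0783 = 0.9274

α₁ = 0.927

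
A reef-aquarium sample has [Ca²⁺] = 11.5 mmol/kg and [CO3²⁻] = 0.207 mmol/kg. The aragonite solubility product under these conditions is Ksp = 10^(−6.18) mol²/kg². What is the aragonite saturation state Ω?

Ω = 3.60

Ksp = 10^(−6.18) = 6.607×10^-7
Ω = [Ca²⁺][CO3²⁻]/Ksp = (11.5×10^-3)(0.207×10^-3) / 6.607×10^-7 = 3.60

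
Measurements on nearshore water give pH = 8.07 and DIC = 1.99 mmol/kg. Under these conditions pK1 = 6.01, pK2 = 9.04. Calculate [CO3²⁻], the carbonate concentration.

α₂ = 1 / (1 + [H⁺]/K2 + [H⁺]²/(K1K2)) = 1 / (1 + 10^+0.97 + 10^-1.09)
   = 1 / (1 + 9.3325 + 0.081283) = 1/10.414 = 0.09603
[CO3²⁻] = α₂ × DIC = 0.09603 × 1.99 = 0.191 mmol/kg

[CO3²⁻] = 0.191 mmol/kg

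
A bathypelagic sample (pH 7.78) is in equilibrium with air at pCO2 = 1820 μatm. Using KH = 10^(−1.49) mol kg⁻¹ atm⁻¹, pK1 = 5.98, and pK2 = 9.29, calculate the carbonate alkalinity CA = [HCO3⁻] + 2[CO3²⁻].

[CO2*] = KH · pCO2 = 10^(−1.49) × 1820×10^-6 = 5.889×10^-5 mol/kg
α₀ = 1/(1 + K1/[H⁺] + K1K2/[H⁺]²) = 1/(1 + 10^+1.80 + 10^+0.29) = 0.01514
DIC = [CO2*]/α₀ = 5.889×10^-5 / 0.01514 = 3.890 mmol/kg
CA = (α₁ + 2α₂)·DIC = (0.9553 + 2×0.02952) × 3.890 = 3.95 mmol/kg

CA = 3.95 mmol/kg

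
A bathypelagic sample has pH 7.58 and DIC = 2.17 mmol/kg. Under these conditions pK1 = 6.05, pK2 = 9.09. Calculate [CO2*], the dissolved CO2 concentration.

α₀ = 1 / (1 + K1/[H⁺] + K1K2/[H⁺]²) = 1 / (1 + 10^+1.53 + 10^+0.02)
   = 1 / (1 + 33.884 + 1.0471) = 1/35.932 = 0.02783
[CO2*] = α₀ × DIC = 0.02783 × 2.17 = 0.0604 mmol/kg

[CO2*] = 0.0604 mmol/kg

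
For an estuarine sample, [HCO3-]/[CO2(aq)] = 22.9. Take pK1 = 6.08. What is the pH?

pH = 7.44

From K1 = [H⁺][HCO3-]/[CO2(aq)]:  pH = pK1 + log₁₀([HCO3-]/[CO2(aq)])
log₁₀(22.9) = +1.360
pH = 6.08 + (+1.360) = 7.44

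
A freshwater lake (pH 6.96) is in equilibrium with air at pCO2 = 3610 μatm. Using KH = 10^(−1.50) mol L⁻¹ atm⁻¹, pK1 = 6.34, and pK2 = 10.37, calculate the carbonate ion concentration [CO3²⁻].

[CO3²⁻] = 0.185 μmol/L

[CO2*] = KH · pCO2 = 10^(−1.50) × 3610×10^-6 = 1.142×10^-4 mol/L
α₀ = 1/(1 + K1/[H⁺] + K1K2/[H⁺]²) = 1/(1 + 10^+0.62 + 10^-2.79) = 0.1934
DIC = [CO2*]/α₀ = 1.142×10^-4 / 0.1934 = 0.5902 mmol/L
[CO3²⁻] = α₂·DIC; α₂ = 0.0003137, so [CO3²⁻] = 0.0003137 × 0.5902 = 0.000185 mmol/L = 0.185 μmol/L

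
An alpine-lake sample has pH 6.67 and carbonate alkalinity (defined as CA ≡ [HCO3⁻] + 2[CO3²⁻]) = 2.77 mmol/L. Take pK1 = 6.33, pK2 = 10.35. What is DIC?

DIC = 4.04 mmol/L

CA = [HCO3⁻] + 2[CO3²⁻] = (α₁ + 2α₂)·DIC
At pH 6.67: [H⁺]/K1 = 10^-0.34 = 0.45709, K2/[H⁺] = 10^-3.68 = 0.00020893
α₁ = 1/(1 + 0.45709 + 0.00020893) = 1/1.4573 = 0.6862; α₂ = α₁·K2/[H⁺] = 0.0001434
α₁ + 2α₂ = 0.6865
DIC = CA / (α₁ + 2α₂) = 2.77 / 0.6865 = 4.04 mmol/L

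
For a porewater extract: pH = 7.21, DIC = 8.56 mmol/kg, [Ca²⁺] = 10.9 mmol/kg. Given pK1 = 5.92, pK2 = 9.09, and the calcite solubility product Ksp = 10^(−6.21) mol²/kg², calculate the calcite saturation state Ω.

α₂ = 1 / (1 + [H⁺]/K2 + [H⁺]²/(K1K2)) = 1 / (1 + 10^+1.88 + 10^+0.59)
   = 1 / (1 + 75.858 + 3.8905) = 1/80.748 = 0.01238
[CO3²⁻] = α₂ × DIC = 0.01238 × 8.56 = 0.1060 mmol/kg
Ksp = 10^(−6.21) = 6.166×10^-7
Ω = [Ca²⁺][CO3²⁻]/Ksp = (10.9×10^-3)(1.060×10^-4) / 6.166×10^-7 = 1.87

Ω = 1.87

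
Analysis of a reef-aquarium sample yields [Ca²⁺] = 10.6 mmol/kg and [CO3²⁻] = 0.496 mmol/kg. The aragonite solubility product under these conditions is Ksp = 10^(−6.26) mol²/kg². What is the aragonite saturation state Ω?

Ω = 9.57

Ksp = 10^(−6.26) = 5.495×10^-7
Ω = [Ca²⁺][CO3²⁻]/Ksp = (10.6×10^-3)(0.496×10^-3) / 5.495×10^-7 = 9.57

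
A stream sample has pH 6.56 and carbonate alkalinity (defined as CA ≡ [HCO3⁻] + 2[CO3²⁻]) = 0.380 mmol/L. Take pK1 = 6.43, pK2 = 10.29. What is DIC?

DIC = 0.662 mmol/L

CA = [HCO3⁻] + 2[CO3²⁻] = (α₁ + 2α₂)·DIC
At pH 6.56: [H⁺]/K1 = 10^-0.13 = 0.74131, K2/[H⁺] = 10^-3.73 = 0.00018621
α₁ = 1/(1 + 0.74131 + 0.00018621) = 1/1.7415 = 0.5742; α₂ = α₁·K2/[H⁺] = 0.0001069
α₁ + 2α₂ = 0.5744
DIC = CA / (α₁ + 2α₂) = 0.380 / 0.5744 = 0.662 mmol/L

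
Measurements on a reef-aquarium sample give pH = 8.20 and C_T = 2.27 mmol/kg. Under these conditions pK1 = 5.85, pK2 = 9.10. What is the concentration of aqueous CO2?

[CO2*] = 8.97 μmol/kg

α₀ = 1 / (1 + K1/[H⁺] + K1K2/[H⁺]²) = 1 / (1 + 10^+2.35 + 10^+1.45)
   = 1 / (1 + 223.87 + 28.184) = 1/253.06 = 0.003952
[CO2*] = α₀ × DIC = 0.003952 × 2.27 = 0.00897 mmol/kg = 8.97 μmol/kg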